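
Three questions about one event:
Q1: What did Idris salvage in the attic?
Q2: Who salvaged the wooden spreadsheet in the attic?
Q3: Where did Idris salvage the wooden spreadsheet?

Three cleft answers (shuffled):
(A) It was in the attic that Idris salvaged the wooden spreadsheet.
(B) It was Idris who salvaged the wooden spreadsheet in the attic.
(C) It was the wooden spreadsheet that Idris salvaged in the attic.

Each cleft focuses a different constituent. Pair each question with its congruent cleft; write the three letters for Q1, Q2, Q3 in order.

Q1 asks about the direct object; cleft (C) focuses "the wooden spreadsheet", which is the direct object — so Q1 → C.
Q2 asks about the subject (agent); cleft (B) focuses "Idris", which is the subject (agent) — so Q2 → B.
Q3 asks about the location; cleft (A) focuses "in the attic", which is the location — so Q3 → A.
Mapping: Q1→C, Q2→B, Q3→A.

CBA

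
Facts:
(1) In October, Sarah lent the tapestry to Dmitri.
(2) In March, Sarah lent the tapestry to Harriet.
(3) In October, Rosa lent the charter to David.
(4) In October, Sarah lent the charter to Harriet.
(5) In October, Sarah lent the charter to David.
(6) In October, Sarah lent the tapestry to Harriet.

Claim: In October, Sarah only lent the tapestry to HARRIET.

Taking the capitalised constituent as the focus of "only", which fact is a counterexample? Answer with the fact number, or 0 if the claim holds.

1

The capitals mark "Harriet" as focus. So "only" rules out other recipients, with the rest (agent = Sarah, thing = the tapestry, setting = in October) as background.
Fact (1) shares the background but differs in recipient (Dmitri) — a counterexample.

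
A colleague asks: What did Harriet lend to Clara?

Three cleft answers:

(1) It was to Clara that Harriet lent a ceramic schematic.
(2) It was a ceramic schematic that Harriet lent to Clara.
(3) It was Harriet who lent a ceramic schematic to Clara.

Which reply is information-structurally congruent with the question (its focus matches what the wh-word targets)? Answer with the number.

2

The question word "what" targets the direct object.
Option (1) clefts "to Clara" — the recipient, not what was asked.
Option (2) clefts "a ceramic schematic" — that matches what the question asks about.
Option (3) clefts "Harriet" — the subject (agent), not what was asked.
So the congruent reply is (2).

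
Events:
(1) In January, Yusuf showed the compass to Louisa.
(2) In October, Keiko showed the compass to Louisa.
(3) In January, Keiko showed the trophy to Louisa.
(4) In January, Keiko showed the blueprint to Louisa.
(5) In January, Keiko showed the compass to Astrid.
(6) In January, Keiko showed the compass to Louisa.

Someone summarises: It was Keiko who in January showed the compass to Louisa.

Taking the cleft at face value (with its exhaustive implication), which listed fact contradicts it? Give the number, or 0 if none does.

1

The cleft puts "Keiko" in focus and presupposes the open proposition with the compass as thing and Louisa as recipient and in January as setting.
The exhaustive reading says no other agent fits that background.
But fact (1) also has the compass as thing and Louisa as recipient and in January as setting, with agent = Yusuf — so the exhaustive reading fails.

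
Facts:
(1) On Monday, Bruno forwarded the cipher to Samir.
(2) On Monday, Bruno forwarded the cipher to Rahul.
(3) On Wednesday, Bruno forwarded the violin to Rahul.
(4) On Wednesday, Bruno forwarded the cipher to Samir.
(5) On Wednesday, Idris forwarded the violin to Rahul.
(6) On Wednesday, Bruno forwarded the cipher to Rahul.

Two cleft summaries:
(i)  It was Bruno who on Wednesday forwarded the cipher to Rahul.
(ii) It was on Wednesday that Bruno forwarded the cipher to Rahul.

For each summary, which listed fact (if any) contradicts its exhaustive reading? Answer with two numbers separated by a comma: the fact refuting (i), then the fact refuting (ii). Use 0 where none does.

Summary (i) focuses "Bruno" (the agent); background thing = the cipher, recipient = Rahul, setting = on Wednesday. No fact matches that background with a different agent, so 0.
Summary (ii) focuses "on Wednesday" (the setting); background agent = Bruno, thing = the cipher, recipient = Rahul. Fact (2) matches that background with setting = on Monday — refutes (ii).

0, 2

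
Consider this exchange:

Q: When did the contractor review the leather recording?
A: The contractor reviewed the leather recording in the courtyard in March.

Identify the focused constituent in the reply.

The wh-word "when" asks about the time.
In the answer, "the contractor" and "the leather recording" are given — repeated from the question.
"in the courtyard" is also new, but it specifies the location, which is not what the question asks about — so it is not the focus.
The constituent filling the time gap is "in March"; that is the focus.

in March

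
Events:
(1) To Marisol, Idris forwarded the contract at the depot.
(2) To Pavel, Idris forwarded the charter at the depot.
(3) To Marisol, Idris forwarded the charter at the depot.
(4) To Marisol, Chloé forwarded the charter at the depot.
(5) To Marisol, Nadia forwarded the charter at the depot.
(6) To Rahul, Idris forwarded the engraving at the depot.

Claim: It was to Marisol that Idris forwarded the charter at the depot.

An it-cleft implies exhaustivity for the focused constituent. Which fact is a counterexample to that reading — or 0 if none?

2

Focus of the cleft: "Marisol" (the recipient). Presupposed background: same agent, thing, setting (Idris / the charter / at the depot).
Exhaustivity: Marisol is the only recipient satisfying that background.
But fact (2) also has same agent, thing, setting (Idris / the charter / at the depot), with recipient = Pavel — so the exhaustive reading fails.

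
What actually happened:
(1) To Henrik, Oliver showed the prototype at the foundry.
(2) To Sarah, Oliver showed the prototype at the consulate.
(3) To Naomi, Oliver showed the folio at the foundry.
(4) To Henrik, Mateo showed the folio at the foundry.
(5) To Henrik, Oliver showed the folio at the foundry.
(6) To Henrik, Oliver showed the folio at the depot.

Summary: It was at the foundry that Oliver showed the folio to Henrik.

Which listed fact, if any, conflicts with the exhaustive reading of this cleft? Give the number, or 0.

6

Focus of the cleft: "at the foundry" (the setting). Presupposed background: Oliver as agent and the folio as thing and Henrik as recipient.
The exhaustive reading says no other setting fits that background.
But fact (6) also has Oliver as agent and the folio as thing and Henrik as recipient, with setting = at the depot — so the exhaustive reading fails.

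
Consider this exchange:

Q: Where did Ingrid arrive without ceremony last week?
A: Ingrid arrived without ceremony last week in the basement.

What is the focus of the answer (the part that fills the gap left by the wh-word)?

in the basement

The wh-word "where" asks about the location.
In the answer, "Ingrid", "last week" and "without ceremony" are given — repeated from the question.
The constituent filling the location gap is "in the basement"; that is the focus and would carry nuclear stress.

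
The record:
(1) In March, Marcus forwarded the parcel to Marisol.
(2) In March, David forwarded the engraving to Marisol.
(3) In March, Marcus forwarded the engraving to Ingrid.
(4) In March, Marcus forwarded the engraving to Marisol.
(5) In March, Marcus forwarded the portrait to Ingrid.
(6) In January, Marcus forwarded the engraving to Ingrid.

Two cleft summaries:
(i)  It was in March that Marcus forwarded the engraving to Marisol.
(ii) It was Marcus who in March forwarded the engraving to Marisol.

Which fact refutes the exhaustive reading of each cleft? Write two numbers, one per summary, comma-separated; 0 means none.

Summary (i) focuses "in March" (the setting); background Marcus as agent and the engraving as thing and Marisol as recipient. No fact matches that background with a different setting, so 0.
Summary (ii) focuses "Marcus" (the agent); background the engraving as thing and Marisol as recipient and in March as setting. Fact (2) matches that background with agent = David — refutes (ii).

0, 2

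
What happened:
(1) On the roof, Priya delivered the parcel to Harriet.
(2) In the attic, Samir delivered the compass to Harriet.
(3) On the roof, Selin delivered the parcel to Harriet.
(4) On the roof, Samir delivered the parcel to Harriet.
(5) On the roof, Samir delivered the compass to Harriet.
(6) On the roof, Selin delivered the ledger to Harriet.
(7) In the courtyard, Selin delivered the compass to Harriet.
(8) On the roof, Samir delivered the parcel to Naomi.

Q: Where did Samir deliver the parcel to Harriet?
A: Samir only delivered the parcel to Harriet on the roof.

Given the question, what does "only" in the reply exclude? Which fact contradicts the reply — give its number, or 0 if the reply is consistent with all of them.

The question "Where did ...?" targets the setting, so in the reply the focus falls on "on the roof".
"Only" then excludes alternative settings while the background — agent = Samir, thing = the parcel, recipient = Harriet — is held fixed.
No listed fact shares that background with another setting. Nothing contradicts the reply.
(Fact (8) would refute a reading with focus on the recipient — but that is not what the question asks.)

0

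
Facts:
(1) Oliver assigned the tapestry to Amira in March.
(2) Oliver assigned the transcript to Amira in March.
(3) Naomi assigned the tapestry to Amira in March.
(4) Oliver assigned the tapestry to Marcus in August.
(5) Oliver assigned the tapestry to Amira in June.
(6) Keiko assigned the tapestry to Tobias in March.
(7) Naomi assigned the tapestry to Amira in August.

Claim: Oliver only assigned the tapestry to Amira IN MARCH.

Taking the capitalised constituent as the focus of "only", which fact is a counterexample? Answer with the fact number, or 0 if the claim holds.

Focus (in capitals) is "in March" — the setting. "Only" excludes alternative settings while holding fixed Oliver as agent and the tapestry as thing and Amira as recipient.
Fact (5) shares the background but differs in setting (in June) — a counterexample.

5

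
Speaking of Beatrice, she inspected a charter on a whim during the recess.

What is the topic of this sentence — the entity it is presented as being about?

The construction explicitly marks "Beatrice" as what the sentence is about — the topic.
The remainder of the clause is the comment (what is said about the topic).

Beatrice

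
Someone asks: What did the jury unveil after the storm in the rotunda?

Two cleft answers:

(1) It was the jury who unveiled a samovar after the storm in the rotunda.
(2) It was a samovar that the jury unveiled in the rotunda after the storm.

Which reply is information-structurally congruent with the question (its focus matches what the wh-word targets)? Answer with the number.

The question word "what" targets the direct object.
Option (1) clefts "the jury" — the subject (agent), not what was asked.
Option (2) clefts "a samovar" — that matches what the question asks about.
So the congruent reply is (2).

2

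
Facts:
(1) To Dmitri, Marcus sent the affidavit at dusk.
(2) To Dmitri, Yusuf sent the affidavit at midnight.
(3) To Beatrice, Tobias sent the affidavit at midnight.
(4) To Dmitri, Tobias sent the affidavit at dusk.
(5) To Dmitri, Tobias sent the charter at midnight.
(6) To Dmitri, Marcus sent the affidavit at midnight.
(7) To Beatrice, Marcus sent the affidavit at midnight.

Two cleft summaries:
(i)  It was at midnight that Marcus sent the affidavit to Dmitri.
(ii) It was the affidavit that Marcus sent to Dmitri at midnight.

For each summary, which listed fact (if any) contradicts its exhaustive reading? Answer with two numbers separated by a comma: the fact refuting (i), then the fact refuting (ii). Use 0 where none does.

(i): focus "at midnight". Looking for Marcus as agent and the affidavit as thing and Dmitri as recipient with some other setting — fact (1) has at dusk there. Refuted.
(ii): focus "the affidavit". No fact shares Marcus as agent and Dmitri as recipient and at midnight as setting with a different thing. 0.

1, 0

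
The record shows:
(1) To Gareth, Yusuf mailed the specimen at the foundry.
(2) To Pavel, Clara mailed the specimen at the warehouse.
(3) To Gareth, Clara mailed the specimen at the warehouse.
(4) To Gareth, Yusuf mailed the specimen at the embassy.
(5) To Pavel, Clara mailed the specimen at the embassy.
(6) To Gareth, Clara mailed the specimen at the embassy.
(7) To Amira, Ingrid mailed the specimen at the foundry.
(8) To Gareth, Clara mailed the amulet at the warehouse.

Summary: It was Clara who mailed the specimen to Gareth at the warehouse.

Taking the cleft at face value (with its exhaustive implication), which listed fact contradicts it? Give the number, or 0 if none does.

Focus of the cleft: "Clara" (the agent). Presupposed background: the specimen as thing and Gareth as recipient and at the warehouse as setting.
The exhaustive reading says no other agent fits that background.
Every other fact differs from the presupposition on some backgrounded slot, so none challenges the exhaustivity.

0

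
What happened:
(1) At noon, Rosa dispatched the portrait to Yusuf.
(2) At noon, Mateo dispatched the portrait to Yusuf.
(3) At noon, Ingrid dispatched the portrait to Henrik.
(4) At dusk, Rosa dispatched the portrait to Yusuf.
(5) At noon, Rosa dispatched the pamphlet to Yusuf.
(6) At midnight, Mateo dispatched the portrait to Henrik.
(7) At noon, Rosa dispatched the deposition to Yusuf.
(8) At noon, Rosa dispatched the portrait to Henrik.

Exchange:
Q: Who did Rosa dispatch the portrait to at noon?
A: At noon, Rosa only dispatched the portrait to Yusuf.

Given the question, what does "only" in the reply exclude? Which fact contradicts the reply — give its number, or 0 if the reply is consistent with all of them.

The question "Who did ... to ...?" targets the recipient, so in the reply the focus falls on "Yusuf".
"Only" then excludes alternative recipients while the background — agent = Rosa, thing = the portrait, setting = at noon — is held fixed.
Fact (8) keeps agent = Rosa, thing = the portrait, setting = at noon but has recipient = Henrik; that refutes the reply.
(Fact (4) would refute a reading with focus on the setting — but that is not what the question asks.)

8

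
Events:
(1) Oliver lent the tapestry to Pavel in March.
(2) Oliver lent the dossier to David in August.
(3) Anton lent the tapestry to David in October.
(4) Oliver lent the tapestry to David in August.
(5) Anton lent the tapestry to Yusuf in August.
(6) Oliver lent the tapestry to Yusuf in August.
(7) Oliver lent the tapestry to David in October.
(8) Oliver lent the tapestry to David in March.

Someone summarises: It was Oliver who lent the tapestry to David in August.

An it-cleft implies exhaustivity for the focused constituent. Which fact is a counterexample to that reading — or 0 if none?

The cleft puts "Oliver" in focus and presupposes the open proposition with same thing, recipient, setting (the tapestry / David / in August).
Exhaustivity: Oliver is the only agent satisfying that background.
No listed fact matches the background with a different agent. Exhaustivity holds.

0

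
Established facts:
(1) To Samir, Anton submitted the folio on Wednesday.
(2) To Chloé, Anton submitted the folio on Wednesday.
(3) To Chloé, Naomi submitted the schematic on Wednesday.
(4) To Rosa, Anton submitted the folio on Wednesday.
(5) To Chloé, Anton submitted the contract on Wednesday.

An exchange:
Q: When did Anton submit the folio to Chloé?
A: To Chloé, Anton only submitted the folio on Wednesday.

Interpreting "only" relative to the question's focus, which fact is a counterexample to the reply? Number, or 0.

0

The question "When did ...?" targets the setting, so in the reply the focus falls on "on Wednesday".
"Only" then excludes alternative settings while the background — agent = Anton, thing = the folio, recipient = Chloé — is held fixed.
No listed fact shares that background with another setting. Nothing contradicts the reply.
(Fact (5) would refute a reading with focus on the thing — but that is not what the question asks.)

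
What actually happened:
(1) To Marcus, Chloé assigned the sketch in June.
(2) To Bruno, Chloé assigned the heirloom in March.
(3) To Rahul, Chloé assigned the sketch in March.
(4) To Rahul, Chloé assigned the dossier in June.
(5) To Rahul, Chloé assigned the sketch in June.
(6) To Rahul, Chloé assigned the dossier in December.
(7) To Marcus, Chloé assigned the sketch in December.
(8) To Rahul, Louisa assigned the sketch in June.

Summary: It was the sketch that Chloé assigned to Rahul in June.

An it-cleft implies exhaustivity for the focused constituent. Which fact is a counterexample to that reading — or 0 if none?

The cleft puts "the sketch" in focus and presupposes the open proposition with agent = Chloé, recipient = Rahul, setting = in June.
The exhaustive reading says no other thing fits that background.
But fact (4) also has agent = Chloé, recipient = Rahul, setting = in June, with thing = the dossier — so the exhaustive reading fails.

4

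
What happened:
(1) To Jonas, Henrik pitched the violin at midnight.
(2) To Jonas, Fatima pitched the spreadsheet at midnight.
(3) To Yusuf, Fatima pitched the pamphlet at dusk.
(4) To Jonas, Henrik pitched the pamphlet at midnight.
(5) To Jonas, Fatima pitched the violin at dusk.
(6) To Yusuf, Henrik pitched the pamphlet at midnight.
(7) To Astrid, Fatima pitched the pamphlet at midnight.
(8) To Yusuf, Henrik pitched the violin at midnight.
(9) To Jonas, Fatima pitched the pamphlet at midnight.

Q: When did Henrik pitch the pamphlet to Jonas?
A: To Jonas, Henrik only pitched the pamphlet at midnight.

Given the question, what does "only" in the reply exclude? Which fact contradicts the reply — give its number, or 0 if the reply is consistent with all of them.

0

Answering "When did ...?" puts focus on the setting — here, "at midnight".
So "only" ranges over settings; the rest (Henrik as agent and the pamphlet as thing and Jonas as recipient) is presupposed.
No listed fact shares that background with another setting. Nothing contradicts the reply.
(Fact (1) would refute a reading with focus on the thing — but that is not what the question asks.)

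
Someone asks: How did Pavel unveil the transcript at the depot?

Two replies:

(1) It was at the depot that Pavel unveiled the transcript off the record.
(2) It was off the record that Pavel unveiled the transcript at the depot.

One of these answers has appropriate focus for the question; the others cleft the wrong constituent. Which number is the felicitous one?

The question word "how" targets the manner.
Option (1) clefts "at the depot" — the location, not what was asked.
Option (2) clefts "off the record" — that matches what the question asks about.
So the congruent reply is (2).

2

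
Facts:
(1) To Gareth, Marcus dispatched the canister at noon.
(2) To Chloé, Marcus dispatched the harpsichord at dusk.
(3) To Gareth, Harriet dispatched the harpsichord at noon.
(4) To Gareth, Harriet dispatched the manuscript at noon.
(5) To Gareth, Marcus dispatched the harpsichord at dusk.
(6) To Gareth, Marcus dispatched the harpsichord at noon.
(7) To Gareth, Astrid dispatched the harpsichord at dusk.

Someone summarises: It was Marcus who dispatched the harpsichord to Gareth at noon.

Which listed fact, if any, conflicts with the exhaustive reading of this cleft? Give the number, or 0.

3

Focus of the cleft: "Marcus" (the agent). Presupposed background: same thing, recipient, setting (the harpsichord / Gareth / at noon).
The exhaustive reading says no other agent fits that background.
But fact (3) also has same thing, recipient, setting (the harpsichord / Gareth / at noon), with agent = Harriet — so the exhaustive reading fails.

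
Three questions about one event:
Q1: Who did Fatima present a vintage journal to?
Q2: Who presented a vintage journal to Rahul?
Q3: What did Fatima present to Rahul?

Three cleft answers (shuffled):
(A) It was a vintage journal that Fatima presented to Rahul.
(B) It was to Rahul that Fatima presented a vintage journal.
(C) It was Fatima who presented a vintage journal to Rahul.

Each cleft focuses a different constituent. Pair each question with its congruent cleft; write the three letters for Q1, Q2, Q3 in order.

BCA

Q1 asks about the recipient; cleft (B) focuses "to Rahul", which is the recipient — so Q1 → B.
Q2 asks about the subject (agent); cleft (C) focuses "Fatima", which is the subject (agent) — so Q2 → C.
Q3 asks about the direct object; cleft (A) focuses "a vintage journal", which is the direct object — so Q3 → A.
Mapping: Q1→B, Q2→C, Q3→A.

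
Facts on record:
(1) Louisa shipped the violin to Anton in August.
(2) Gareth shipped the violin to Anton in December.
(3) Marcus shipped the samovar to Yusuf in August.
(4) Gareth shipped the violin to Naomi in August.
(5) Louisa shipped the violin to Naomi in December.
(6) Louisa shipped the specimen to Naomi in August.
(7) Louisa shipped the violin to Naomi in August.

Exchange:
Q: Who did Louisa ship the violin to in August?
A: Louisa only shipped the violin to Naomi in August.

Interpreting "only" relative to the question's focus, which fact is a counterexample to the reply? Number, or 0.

Answering "Who did ... to ...?" puts focus on the recipient — here, "Naomi".
"Only" then excludes alternative recipients while the background — same agent, thing, setting (Louisa / the violin / in August) — is held fixed.
Fact (1) keeps same agent, thing, setting (Louisa / the violin / in August) but has recipient = Anton; that refutes the reply.
(Fact (5) would refute a reading with focus on the setting — but that is not what the question asks.)

1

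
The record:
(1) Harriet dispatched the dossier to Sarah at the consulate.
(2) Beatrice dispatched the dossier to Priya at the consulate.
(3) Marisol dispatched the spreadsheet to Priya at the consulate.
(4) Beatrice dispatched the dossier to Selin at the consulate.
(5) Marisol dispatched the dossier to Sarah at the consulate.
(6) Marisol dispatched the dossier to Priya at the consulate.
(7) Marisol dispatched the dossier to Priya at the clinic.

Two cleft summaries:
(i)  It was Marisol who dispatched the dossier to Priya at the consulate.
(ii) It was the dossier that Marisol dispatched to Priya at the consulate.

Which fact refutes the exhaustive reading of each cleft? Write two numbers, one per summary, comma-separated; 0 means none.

2, 3

(i): focus "Marisol". Looking for the dossier as thing and Priya as recipient and at the consulate as setting with some other agent — fact (2) has Beatrice there. Refuted.
(ii): focus "the dossier". Looking for Marisol as agent and Priya as recipient and at the consulate as setting with some other thing — fact (3) has the spreadsheet there. Refuted.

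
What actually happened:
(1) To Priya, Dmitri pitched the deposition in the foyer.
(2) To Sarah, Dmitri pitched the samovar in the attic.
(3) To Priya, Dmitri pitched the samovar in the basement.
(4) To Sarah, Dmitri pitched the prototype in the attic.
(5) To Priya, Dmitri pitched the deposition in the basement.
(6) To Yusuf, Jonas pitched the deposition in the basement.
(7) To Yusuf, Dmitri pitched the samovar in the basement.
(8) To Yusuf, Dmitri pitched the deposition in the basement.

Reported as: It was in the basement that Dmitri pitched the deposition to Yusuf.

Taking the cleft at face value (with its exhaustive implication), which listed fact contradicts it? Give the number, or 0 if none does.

Focus of the cleft: "in the basement" (the setting). Presupposed background: agent = Dmitri, thing = the deposition, recipient = Yusuf.
Exhaustivity: in the basement is the only setting satisfying that background.
Every other fact differs from the presupposition on some backgrounded slot, so none challenges the exhaustivity.

0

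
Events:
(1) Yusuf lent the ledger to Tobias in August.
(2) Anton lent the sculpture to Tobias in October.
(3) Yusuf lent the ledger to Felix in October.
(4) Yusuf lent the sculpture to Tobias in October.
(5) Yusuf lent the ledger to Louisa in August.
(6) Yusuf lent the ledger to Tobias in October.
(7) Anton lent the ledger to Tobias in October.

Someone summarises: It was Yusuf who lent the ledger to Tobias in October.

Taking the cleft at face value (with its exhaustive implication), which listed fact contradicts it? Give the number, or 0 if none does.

The cleft puts "Yusuf" in focus and presupposes the open proposition with same thing, recipient, setting (the ledger / Tobias / in October).
Exhaustivity: Yusuf is the only agent satisfying that background.
Fact (7) shares the background but with agent = Anton; exhaustivity is violated.

7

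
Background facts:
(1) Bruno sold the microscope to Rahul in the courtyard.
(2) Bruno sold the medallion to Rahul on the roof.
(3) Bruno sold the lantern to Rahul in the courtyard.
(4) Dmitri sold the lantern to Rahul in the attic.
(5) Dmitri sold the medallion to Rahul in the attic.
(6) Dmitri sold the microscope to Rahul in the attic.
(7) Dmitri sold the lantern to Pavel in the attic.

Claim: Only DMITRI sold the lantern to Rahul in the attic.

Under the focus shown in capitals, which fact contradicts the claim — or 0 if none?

0

The capitals mark "Dmitri" as focus. So "only" rules out other agents, with the rest (thing = the lantern, recipient = Rahul, setting = in the attic) as background.
Every other fact changes something in the background, not just the agent. Nothing refutes the claim.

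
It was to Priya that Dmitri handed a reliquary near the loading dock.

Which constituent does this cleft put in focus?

to Priya

In an it-cleft "It was X that/who ...", the clefted constituent X is the focus; the that/who-clause expresses the presupposed open proposition.
Here the focus is "to Priya". The backgrounded (presupposed) material includes "Dmitri", "a reliquary" and "near the loading dock".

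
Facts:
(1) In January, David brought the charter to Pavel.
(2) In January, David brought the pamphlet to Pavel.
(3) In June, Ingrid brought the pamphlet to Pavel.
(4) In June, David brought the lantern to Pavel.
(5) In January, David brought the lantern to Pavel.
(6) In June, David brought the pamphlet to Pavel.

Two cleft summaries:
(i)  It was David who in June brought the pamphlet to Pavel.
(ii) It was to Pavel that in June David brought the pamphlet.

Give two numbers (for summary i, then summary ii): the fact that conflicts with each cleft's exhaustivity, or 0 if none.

3, 0

(i): focus "David". Looking for the pamphlet as thing and Pavel as recipient and in June as setting with some other agent — fact (3) has Ingrid there. Refuted.
(ii): focus "Pavel". No fact shares David as agent and the pamphlet as thing and in June as setting with a different recipient. 0.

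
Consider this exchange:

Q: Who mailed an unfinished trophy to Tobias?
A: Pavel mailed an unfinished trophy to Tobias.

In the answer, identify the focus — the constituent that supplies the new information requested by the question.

Pavel

The wh-word "who" asks about the subject (agent).
In the answer, "an unfinished trophy" and "to Tobias" are given — repeated from the question.
The constituent filling the subject (agent) gap is "Pavel"; that is the focus and would carry nuclear stress.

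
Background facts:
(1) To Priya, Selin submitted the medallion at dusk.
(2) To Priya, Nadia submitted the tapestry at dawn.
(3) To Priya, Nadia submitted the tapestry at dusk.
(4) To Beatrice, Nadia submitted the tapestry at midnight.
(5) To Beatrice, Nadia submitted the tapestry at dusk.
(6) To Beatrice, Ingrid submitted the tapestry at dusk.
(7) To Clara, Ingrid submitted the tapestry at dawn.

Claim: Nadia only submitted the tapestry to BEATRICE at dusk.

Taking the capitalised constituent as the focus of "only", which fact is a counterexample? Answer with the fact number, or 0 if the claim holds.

The capitals mark "Beatrice" as focus. So "only" rules out other recipients, with the rest (Nadia as agent and the tapestry as thing and at dusk as setting) as background.
Fact (3) matches on Nadia as agent and the tapestry as thing and at dusk as setting, but has recipient = Priya instead. That refutes the claim.

3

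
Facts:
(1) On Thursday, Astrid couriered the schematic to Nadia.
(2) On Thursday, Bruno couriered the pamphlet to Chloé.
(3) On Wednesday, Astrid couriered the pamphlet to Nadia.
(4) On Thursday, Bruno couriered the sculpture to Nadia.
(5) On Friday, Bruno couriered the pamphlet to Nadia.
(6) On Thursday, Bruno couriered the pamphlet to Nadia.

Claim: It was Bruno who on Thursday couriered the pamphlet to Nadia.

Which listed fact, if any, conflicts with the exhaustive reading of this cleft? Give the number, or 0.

0

The cleft puts "Bruno" in focus and presupposes the open proposition with thing = the pamphlet, recipient = Nadia, setting = on Thursday.
Exhaustivity: Bruno is the only agent satisfying that background.
No listed fact matches the background with a different agent. Exhaustivity holds.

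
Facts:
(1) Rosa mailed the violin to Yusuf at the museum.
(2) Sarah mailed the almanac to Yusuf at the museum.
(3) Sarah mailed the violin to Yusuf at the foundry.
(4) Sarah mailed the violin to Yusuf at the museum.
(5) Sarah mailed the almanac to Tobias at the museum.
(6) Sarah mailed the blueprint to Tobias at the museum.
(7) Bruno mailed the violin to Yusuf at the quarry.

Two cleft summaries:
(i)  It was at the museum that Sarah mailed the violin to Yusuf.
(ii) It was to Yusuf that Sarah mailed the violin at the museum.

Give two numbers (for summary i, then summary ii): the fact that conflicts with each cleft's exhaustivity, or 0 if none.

(i): focus "at the museum". Looking for same agent, thing, recipient (Sarah / the violin / Yusuf) with some other setting — fact (3) has at the foundry there. Refuted.
(ii): focus "Yusuf". No fact shares same agent, thing, setting (Sarah / the violin / at the museum) with a different recipient. 0.

3, 0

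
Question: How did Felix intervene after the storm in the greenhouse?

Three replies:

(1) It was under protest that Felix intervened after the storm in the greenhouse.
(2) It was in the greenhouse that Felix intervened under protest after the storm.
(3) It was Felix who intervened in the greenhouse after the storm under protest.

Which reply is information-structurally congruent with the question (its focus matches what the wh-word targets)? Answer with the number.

The question word "how" targets the manner.
Option (1) clefts "under protest" — that matches what the question asks about.
Option (2) clefts "in the greenhouse" — the location, not what was asked.
Option (3) clefts "Felix" — the subject (agent), not what was asked.
So the congruent reply is (1).

1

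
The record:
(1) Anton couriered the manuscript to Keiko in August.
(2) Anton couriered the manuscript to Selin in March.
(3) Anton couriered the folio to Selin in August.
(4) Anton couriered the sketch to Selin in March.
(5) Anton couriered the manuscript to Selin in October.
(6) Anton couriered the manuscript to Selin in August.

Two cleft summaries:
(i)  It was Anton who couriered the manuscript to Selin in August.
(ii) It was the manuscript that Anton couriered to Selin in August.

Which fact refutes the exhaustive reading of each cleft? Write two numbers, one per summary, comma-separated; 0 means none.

(i): focus "Anton". No fact shares thing = the manuscript, recipient = Selin, setting = in August with a different agent. 0.
(ii): focus "the manuscript". Looking for agent = Anton, recipient = Selin, setting = in August with some other thing — fact (3) has the folio there. Refuted.

0, 3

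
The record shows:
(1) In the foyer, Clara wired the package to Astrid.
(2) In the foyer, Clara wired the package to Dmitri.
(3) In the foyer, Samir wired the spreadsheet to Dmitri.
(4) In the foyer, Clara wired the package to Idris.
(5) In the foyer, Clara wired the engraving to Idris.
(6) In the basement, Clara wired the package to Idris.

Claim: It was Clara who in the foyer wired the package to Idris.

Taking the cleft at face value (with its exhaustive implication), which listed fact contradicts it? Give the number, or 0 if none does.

Focus of the cleft: "Clara" (the agent). Presupposed background: the package as thing and Idris as recipient and in the foyer as setting.
The exhaustive reading says no other agent fits that background.
Every other fact differs from the presupposition on some backgrounded slot, so none challenges the exhaustivity.

0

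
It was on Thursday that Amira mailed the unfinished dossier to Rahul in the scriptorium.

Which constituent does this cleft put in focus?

In an it-cleft "It was X that/who ...", the clefted constituent X is the focus; the that/who-clause expresses the presupposed open proposition.
Here the focus is "on Thursday". The backgrounded (presupposed) material includes "Amira", "the unfinished dossier", "to Rahul" and "in the scriptorium".

on Thursday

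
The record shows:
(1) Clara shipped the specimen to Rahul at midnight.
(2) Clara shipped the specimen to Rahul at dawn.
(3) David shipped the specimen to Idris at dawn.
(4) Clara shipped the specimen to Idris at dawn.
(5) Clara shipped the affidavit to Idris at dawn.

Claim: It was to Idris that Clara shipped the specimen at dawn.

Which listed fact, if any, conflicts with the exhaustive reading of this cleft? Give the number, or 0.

The cleft puts "Idris" in focus and presupposes the open proposition with agent = Clara, thing = the specimen, setting = at dawn.
Exhaustivity: Idris is the only recipient satisfying that background.
But fact (2) also has agent = Clara, thing = the specimen, setting = at dawn, with recipient = Rahul — so the exhaustive reading fails.

2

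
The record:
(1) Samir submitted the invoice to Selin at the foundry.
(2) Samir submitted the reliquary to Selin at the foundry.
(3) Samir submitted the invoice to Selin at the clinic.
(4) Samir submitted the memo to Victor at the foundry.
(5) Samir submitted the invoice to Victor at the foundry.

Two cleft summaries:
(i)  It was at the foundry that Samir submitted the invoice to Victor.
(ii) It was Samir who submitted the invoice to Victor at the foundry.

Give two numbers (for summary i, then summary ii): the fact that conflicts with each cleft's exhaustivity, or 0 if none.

0, 0

Summary (i) focuses "at the foundry" (the setting); background Samir as agent and the invoice as thing and Victor as recipient. No fact matches that background with a different setting, so 0.
Summary (ii) focuses "Samir" (the agent); background the invoice as thing and Victor as recipient and at the foundry as setting. No fact matches that background with a different agent, so 0.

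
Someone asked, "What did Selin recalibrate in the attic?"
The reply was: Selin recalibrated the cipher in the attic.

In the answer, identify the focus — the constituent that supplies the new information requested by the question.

The wh-word "what" asks about the direct object.
In the answer, "Selin" and "in the attic" are given — repeated from the question.
The constituent filling the direct object gap is "the cipher"; that is the focus and would carry nuclear stress.

the cipher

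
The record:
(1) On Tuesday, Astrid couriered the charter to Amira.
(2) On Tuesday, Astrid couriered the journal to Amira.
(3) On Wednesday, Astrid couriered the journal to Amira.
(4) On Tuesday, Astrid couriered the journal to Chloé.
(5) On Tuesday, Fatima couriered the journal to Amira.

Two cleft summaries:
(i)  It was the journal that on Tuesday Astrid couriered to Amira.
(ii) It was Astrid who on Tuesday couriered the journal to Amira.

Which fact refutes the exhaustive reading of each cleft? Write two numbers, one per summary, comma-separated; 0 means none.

1, 5

Summary (i) focuses "the journal" (the thing); background agent = Astrid, recipient = Amira, setting = on Tuesday. Fact (1) matches that background with thing = the charter — refutes (i).
Summary (ii) focuses "Astrid" (the agent); background thing = the journal, recipient = Amira, setting = on Tuesday. Fact (5) matches that background with agent = Fatima — refutes (ii).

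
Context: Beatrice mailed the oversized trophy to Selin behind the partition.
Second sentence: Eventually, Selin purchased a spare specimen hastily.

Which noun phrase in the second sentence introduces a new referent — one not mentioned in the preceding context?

a spare specimen

"Selin" in the second sentence is given — already mentioned in the context.
"a spare specimen" has no antecedent in the context; it is discourse-new (the indefinite article also signals a new referent).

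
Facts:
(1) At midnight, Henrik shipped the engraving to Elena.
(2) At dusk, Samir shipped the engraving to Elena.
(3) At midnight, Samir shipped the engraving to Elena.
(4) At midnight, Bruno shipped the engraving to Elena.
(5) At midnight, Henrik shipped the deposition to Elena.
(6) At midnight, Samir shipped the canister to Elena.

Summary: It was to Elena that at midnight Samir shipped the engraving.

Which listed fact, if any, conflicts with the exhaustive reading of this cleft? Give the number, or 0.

0

The cleft puts "Elena" in focus and presupposes the open proposition with agent = Samir, thing = the engraving, setting = at midnight.
The exhaustive reading says no other recipient fits that background.
No listed fact matches the background with a different recipient. Exhaustivity holds.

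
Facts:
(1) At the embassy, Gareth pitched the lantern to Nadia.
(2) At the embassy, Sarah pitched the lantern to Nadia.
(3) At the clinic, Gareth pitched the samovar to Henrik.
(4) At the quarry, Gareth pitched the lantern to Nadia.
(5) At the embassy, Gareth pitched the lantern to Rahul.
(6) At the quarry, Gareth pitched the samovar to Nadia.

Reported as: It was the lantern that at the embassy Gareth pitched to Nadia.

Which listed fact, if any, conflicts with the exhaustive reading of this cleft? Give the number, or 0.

Focus of the cleft: "the lantern" (the thing). Presupposed background: agent = Gareth, recipient = Nadia, setting = at the embassy.
Exhaustivity: the lantern is the only thing satisfying that background.
No listed fact matches the background with a different thing. Exhaustivity holds.

0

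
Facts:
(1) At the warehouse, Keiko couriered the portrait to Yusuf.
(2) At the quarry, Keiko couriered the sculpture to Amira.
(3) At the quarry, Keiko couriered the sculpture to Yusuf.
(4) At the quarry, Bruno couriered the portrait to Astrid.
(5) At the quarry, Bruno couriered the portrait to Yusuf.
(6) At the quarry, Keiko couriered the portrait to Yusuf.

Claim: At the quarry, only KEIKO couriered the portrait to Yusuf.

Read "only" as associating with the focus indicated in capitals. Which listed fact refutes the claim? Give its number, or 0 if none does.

The capitals mark "Keiko" as focus. So "only" rules out other agents, with the rest (same thing, recipient, setting (the portrait / Yusuf / at the quarry)) as background.
Fact (5) matches on same thing, recipient, setting (the portrait / Yusuf / at the quarry), but has agent = Bruno instead. That refutes the claim.

5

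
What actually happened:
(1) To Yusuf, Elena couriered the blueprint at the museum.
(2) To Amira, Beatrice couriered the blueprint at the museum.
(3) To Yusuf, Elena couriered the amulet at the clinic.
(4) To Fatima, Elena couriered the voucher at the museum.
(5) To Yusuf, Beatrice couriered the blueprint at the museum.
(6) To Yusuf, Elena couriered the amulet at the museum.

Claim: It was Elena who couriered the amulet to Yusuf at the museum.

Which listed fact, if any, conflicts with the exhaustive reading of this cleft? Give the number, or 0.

0

The cleft puts "Elena" in focus and presupposes the open proposition with the amulet as thing and Yusuf as recipient and at the museum as setting.
The exhaustive reading says no other agent fits that background.
Every other fact differs from the presupposition on some backgrounded slot, so none challenges the exhaustivity.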